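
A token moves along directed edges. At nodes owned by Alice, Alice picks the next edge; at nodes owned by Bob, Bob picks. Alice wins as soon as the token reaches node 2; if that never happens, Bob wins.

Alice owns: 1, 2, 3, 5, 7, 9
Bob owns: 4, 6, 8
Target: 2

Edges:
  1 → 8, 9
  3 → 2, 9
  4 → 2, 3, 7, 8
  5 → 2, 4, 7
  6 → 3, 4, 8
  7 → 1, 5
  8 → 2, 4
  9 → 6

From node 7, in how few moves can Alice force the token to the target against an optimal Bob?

2

A0 = {2}
A1: add {3, 5} — 3 (Alice) has 3→2; 5 (Alice) has 5→2.
A2: add {7} — 7 (Alice) has 7→5.
A3 = A2; e.g. 1 (Alice) has no edge into A2. Fixed point.
7 enters the attractor at level 2, so Alice can force the target in 2 moves from there.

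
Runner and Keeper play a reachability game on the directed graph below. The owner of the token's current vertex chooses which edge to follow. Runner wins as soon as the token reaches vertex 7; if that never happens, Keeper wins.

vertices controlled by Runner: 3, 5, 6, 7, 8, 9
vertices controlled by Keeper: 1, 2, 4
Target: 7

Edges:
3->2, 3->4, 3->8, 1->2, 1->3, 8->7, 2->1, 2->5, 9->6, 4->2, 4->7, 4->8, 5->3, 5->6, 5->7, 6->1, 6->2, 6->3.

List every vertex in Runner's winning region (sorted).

A0 = {7}
A1: add {5, 8} — 5 (Runner) has 5→7; 8 (Runner) has 8→7.
A2: add {3} — 3 (Runner) has 3→8.
A3: add {6} — 6 (Runner) has 6→3.
A4: add {9} — 9 (Runner) has 9→6.
A5 = A4; e.g. 1 (Keeper) can still go to 2. Fixed point.
Runner's winning region = {3, 5, 6, 7, 8, 9}.

3, 5, 6, 7, 8, 9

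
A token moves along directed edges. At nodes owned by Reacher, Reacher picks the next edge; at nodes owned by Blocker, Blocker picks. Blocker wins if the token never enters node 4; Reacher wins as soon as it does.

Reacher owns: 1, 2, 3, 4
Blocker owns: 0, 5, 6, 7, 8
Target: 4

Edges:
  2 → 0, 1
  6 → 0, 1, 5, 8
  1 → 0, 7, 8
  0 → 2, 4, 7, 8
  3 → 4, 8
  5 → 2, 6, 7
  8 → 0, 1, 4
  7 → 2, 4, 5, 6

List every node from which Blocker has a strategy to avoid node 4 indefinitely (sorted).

A0 = {4}
A1: add {3} — 3 (Reacher) has 3→4.
A2 = A1; e.g. 0 (Blocker) can still go to 2. Fixed point.
Reacher's attractor = {3, 4}; Blocker avoids the target exactly from the complement.

0, 1, 2, 5, 6, 7, 8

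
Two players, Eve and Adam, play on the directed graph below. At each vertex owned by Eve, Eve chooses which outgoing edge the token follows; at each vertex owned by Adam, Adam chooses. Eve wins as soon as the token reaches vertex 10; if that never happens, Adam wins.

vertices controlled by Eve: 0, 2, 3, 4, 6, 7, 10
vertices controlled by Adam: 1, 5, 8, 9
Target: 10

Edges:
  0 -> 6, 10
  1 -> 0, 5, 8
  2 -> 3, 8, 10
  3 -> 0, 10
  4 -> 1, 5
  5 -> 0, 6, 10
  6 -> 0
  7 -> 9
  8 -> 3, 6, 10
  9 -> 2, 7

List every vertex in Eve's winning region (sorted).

0, 1, 2, 3, 4, 5, 6, 8, 10

A0 = {10}
A1: add {0, 2, 3} — 0 (Eve) has 0→10; 2 (Eve) has 2→10; 3 (Eve) has 3→10.
A2: add {6} — 6 (Eve) has 6→0.
A3: add {5, 8} — 5 (Adam): all of {0, 6, 10} already in; 8 (Adam): all of {3, 6, 10} already in.
A4: add {1, 4} — 1 (Adam): all of {0, 5, 8} already in; 4 (Eve) has 4→5.
A5 = A4; e.g. 7 (Eve) has no edge into A4. Fixed point.
Eve's winning region = {0, 1, 2, 3, 4, 5, 6, 8, 10}.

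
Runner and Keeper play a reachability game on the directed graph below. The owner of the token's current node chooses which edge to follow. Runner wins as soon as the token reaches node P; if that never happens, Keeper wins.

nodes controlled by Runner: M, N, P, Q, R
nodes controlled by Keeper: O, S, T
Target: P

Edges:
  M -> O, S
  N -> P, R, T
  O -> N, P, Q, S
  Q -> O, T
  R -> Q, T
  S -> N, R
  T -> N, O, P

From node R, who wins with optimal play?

A0 = {P}
A1: add {N} — N (Runner) has N→P.
A2 = A1; e.g. M (Runner) has no edge into A1. Fixed point.
R never enters the attractor, so Keeper can avoid the target forever.

Keeper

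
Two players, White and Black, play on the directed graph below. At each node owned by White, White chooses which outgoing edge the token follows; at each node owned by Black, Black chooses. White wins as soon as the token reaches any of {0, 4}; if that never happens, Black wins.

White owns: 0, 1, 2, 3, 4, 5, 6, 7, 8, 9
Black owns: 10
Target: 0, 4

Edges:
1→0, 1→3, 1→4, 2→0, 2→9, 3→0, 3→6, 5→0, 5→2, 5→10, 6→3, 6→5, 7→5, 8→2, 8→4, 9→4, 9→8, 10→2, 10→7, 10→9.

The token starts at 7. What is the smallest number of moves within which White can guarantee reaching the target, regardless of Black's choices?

A0 = {0, 4}
A1: add {1, 2, 3, 5, 8, 9} — 1 (White) has 1→0; 2 (White) has 2→0; 3 (White) has 3→0; 5 (White) has 5→0; 8 (White) has 8→4; 9 (White) has 9→4.
A2: add {6, 7} — 6 (White) has 6→3; 7 (White) has 7→5.
7 enters the attractor at level 2, so White can force the target in 2 moves from there.

2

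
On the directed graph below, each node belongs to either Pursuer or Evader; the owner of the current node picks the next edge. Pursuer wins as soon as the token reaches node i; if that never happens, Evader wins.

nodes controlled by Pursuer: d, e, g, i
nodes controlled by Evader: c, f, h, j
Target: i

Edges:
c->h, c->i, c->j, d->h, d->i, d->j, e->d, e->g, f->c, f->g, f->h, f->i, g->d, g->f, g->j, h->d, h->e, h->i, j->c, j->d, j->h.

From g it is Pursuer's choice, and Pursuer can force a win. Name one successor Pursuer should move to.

d

A0 = {i}
A1: add {d} — d (Pursuer) has d→i.
A2: add {e, g} — e (Pursuer) has e→d; g (Pursuer) has g→d.
A3: add {h} — h (Evader): all of {d, e, i} already in.
A4 = A3; e.g. c (Evader) can still go to j. Fixed point.
From g, successor d is in the attractor (rank 1); the other successors f, j are not.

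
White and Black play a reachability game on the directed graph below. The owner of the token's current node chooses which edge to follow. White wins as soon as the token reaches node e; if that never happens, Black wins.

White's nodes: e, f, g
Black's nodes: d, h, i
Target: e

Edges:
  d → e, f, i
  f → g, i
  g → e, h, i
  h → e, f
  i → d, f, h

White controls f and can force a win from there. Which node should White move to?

A0 = {e}
A1: add {g} — g (White) has g→e.
A2: add {f} — f (White) has f→g.
A3: add {h} — h (Black): all of {e, f} already in.
A4 = A3; e.g. d (Black) can still go to i. Fixed point.
From f, successor g is in the attractor (rank 1); the other successor i is not.

g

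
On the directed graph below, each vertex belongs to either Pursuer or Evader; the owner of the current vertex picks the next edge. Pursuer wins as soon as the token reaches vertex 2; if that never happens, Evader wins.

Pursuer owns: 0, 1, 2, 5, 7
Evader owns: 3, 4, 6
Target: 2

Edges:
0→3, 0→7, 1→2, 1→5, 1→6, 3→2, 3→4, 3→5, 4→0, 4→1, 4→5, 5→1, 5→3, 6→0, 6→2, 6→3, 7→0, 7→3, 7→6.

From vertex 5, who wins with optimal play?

Pursuer

A0 = {2}
A1: add {1} — 1 (Pursuer) has 1→2.
A2: add {5} — 5 (Pursuer) has 5→1.
A3 = A2; e.g. 0 (Pursuer) has no edge into A2. Fixed point.
5 ∈ A2, so Pursuer can force the target.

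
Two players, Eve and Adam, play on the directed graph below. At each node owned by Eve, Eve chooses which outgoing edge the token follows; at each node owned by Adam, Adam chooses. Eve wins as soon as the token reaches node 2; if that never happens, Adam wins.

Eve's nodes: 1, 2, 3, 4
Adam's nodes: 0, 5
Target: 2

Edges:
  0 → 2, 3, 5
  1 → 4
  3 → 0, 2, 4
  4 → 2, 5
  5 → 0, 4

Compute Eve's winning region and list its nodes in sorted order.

1, 2, 3, 4

A0 = {2}
A1: add {3, 4} — 3 (Eve) has 3→2; 4 (Eve) has 4→2.
A2: add {1} — 1 (Eve) has 1→4.
A3 = A2; e.g. 0 (Adam) can still go to 5. Fixed point.
Eve's winning region = {1, 2, 3, 4}.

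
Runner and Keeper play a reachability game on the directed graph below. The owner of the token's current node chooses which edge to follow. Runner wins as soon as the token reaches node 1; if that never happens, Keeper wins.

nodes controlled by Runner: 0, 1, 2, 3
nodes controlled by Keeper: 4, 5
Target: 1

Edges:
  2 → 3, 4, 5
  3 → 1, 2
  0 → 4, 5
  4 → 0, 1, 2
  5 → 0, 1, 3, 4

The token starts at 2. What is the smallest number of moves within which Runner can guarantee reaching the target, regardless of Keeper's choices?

A0 = {1}
A1: add {3} — 3 (Runner) has 3→1.
A2: add {2} — 2 (Runner) has 2→3.
A3 = A2; e.g. 0 (Runner) has no edge into A2. Fixed point.
2 enters the attractor at level 2, so Runner can force the target in 2 moves from there.

2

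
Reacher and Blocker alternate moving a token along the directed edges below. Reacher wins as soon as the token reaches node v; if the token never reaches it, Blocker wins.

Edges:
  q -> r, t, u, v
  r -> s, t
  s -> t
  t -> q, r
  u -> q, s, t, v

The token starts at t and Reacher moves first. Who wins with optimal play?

Blocker

Track states (vertex, player-to-move).
A0 = {(v,Reacher), (v,Blocker)}
A1: add {(q,Reacher), (u,Reacher)}.
A2 = A1; e.g. (q,Blocker) stays out. (t,Reacher) never enters ⇒ Blocker avoids the target.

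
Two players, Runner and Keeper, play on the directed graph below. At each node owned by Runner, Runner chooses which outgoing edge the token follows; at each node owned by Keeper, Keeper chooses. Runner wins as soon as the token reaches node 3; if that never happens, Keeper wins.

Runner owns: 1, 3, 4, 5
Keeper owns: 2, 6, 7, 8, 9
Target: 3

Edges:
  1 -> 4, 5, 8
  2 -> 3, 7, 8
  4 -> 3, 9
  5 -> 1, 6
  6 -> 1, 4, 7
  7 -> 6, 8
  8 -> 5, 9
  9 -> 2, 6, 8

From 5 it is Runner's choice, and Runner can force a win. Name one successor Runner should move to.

1

A0 = {3}
A1: add {4} — 4 (Runner) has 4→3.
A2: add {1} — 1 (Runner) has 1→4.
A3: add {5} — 5 (Runner) has 5→1.
A4 = A3; e.g. 2 (Keeper) can still go to 7. Fixed point.
From 5, successor 1 is in the attractor (rank 2); the other successor 6 is not.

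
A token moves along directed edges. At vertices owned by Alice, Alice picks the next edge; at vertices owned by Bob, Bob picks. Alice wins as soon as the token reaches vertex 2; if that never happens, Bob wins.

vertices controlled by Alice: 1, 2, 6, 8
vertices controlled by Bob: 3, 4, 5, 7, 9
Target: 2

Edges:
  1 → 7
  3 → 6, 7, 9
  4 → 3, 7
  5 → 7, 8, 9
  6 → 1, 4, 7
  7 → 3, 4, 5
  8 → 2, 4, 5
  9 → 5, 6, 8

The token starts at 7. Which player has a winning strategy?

Bob

A0 = {2}
A1: add {8} — 8 (Alice) has 8→2.
A2 = A1; e.g. 1 (Alice) has no edge into A1. Fixed point.
7 never enters the attractor, so Bob can avoid the target forever.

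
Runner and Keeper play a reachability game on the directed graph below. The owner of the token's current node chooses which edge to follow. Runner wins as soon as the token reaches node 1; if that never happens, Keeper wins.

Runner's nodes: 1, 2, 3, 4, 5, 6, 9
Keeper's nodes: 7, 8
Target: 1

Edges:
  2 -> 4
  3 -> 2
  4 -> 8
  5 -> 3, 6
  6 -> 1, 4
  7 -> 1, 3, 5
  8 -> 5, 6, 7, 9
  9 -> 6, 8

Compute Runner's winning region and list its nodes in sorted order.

A0 = {1}
A1: add {6} — 6 (Runner) has 6→1.
A2: add {5, 9} — 5 (Runner) has 5→6; 9 (Runner) has 9→6.
A3 = A2; e.g. 2 (Runner) has no edge into A2. Fixed point.
Runner's winning region = {1, 5, 6, 9}.

1, 5, 6, 9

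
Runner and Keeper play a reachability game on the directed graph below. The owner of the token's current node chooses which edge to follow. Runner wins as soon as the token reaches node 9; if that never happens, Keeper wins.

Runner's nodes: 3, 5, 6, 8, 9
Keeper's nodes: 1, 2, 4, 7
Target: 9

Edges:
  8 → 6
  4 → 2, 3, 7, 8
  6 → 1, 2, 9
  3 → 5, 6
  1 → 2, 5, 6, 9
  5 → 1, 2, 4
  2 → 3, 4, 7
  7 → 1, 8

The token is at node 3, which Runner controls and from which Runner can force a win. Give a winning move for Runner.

A0 = {9}
A1: add {6} — 6 (Runner) has 6→9.
A2: add {3, 8} — 3 (Runner) has 3→6; 8 (Runner) has 8→6.
A3 = A2; e.g. 1 (Keeper) can still go to 2. Fixed point.
From 3, successor 6 is in the attractor (rank 1); the other successor 5 is not.

6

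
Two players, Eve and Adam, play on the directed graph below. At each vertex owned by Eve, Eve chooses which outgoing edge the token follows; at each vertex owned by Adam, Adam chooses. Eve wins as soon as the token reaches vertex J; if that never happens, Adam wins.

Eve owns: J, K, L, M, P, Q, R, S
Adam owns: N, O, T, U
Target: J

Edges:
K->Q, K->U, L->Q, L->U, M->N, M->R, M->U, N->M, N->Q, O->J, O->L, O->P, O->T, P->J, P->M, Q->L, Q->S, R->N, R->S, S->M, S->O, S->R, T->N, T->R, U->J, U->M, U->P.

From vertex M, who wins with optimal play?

Adam

A0 = {J}
A1: add {P} — P (Eve) has P→J.
A2 = A1; e.g. K (Eve) has no edge into A1. Fixed point.
M never enters the attractor, so Adam can avoid the target forever.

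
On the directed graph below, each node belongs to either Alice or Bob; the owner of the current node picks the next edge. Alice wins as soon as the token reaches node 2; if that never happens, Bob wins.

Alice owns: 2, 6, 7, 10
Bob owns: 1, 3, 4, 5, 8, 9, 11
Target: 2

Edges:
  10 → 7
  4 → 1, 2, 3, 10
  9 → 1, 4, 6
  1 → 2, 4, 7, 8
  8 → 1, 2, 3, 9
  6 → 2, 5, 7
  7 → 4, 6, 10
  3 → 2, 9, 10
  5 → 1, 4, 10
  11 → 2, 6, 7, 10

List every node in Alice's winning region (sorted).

A0 = {2}
A1: add {6} — 6 (Alice) has 6→2.
A2: add {7} — 7 (Alice) has 7→6.
A3: add {10} — 10 (Alice) has 10→7.
A4: add {11} — 11 (Bob): all of {2, 6, 7, 10} already in.
A5 = A4; e.g. 1 (Bob) can still go to 4. Fixed point.
Alice's winning region = {2, 6, 7, 10, 11}.

2, 6, 7, 10, 11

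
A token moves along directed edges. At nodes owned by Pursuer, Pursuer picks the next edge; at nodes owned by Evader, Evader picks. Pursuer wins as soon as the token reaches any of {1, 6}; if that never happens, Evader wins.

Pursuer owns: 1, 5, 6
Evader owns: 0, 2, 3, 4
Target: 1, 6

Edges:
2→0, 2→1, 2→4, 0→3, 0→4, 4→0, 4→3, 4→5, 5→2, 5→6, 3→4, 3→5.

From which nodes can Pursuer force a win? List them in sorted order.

A0 = {1, 6}
A1: add {5} — 5 (Pursuer) has 5→6.
A2 = A1; e.g. 0 (Evader) can still go to 3. Fixed point.
Pursuer's winning region = {1, 5, 6}.

1, 5, 6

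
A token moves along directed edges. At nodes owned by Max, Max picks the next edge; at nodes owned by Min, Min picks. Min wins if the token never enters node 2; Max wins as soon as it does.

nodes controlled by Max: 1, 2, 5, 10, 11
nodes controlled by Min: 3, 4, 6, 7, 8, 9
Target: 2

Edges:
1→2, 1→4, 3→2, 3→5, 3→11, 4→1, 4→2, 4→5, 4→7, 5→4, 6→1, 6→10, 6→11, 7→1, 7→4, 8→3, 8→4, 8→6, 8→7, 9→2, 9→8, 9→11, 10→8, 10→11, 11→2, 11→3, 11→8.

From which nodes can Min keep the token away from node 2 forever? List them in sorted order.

A0 = {2}
A1: add {1, 11} — 1 (Max) has 1→2; 11 (Max) has 11→2.
A2: add {10} — 10 (Max) has 10→11.
A3: add {6} — 6 (Min): all of {1, 10, 11} already in.
A4 = A3; e.g. 3 (Min) can still go to 5. Fixed point.
Max's attractor = {1, 2, 6, 10, 11}; Min avoids the target exactly from the complement.

3, 4, 5, 7, 8, 9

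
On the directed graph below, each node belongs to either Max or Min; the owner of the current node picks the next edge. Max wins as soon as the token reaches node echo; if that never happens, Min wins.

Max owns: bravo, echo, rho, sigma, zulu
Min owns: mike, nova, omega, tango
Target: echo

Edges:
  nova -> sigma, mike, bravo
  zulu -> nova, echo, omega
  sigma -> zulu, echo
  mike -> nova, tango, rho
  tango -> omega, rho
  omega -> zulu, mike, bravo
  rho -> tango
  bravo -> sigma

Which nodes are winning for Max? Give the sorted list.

bravo, echo, sigma, zulu

A0 = {echo}
A1: add {sigma, zulu} — zulu (Max) has zulu→echo; sigma (Max) has sigma→echo.
A2: add {bravo} — bravo (Max) has bravo→sigma.
A3 = A2; e.g. nova (Min) can still go to mike. Fixed point.
Max's winning region = {bravo, echo, sigma, zulu}.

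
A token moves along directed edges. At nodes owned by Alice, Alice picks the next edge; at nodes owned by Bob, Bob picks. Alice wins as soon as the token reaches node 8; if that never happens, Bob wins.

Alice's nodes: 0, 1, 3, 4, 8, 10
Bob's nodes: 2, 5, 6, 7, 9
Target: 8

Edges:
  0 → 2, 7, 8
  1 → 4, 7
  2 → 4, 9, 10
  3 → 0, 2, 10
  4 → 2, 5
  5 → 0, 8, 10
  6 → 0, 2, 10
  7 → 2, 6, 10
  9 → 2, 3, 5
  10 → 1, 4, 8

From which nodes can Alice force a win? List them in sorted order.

A0 = {8}
A1: add {0, 10} — 0 (Alice) has 0→8; 10 (Alice) has 10→8.
A2: add {3, 5} — 3 (Alice) has 3→0; 5 (Bob): all of {0, 8, 10} already in.
A3: add {4} — 4 (Alice) has 4→5.
A4: add {1} — 1 (Alice) has 1→4.
A5 = A4; e.g. 2 (Bob) can still go to 9. Fixed point.
Alice's winning region = {0, 1, 3, 4, 5, 8, 10}.

0, 1, 3, 4, 5, 8, 10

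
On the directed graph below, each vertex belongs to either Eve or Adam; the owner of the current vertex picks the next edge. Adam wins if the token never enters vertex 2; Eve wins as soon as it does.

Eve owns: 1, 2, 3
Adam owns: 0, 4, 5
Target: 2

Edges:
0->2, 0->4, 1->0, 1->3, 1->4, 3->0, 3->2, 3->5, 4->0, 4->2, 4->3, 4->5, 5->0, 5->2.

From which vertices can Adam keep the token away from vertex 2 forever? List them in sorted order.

0, 4, 5

A0 = {2}
A1: add {3} — 3 (Eve) has 3→2.
A2: add {1} — 1 (Eve) has 1→3.
A3 = A2; e.g. 0 (Adam) can still go to 4. Fixed point.
Eve's attractor = {1, 2, 3}; Adam avoids the target exactly from the complement.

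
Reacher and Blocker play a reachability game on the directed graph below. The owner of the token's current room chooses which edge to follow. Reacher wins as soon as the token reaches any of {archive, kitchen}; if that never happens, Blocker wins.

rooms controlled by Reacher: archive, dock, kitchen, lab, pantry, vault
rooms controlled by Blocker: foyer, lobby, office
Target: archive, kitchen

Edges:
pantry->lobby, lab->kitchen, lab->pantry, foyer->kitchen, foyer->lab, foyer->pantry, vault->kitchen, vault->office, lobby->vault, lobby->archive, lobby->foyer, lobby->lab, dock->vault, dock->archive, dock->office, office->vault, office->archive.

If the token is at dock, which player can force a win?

Reacher

A0 = {archive, kitchen}
A1: add {dock, lab, vault} — vault (Reacher) has vault→kitchen; dock (Reacher) has dock→archive; lab (Reacher) has lab→kitchen.
dock ∈ A1, so Reacher can force the target.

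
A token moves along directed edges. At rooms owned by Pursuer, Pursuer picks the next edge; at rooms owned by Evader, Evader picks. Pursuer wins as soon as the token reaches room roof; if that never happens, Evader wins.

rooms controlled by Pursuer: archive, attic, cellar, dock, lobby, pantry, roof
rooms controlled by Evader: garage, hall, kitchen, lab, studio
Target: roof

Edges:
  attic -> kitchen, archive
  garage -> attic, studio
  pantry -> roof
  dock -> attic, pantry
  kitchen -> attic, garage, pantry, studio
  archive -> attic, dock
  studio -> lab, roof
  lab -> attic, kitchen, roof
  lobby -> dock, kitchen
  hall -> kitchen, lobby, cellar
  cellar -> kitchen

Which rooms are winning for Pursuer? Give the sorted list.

A0 = {roof}
A1: add {pantry} — pantry (Pursuer) has pantry→roof.
A2: add {dock} — dock (Pursuer) has dock→pantry.
A3: add {archive, lobby} — archive (Pursuer) has archive→dock; lobby (Pursuer) has lobby→dock.
A4: add {attic} — attic (Pursuer) has attic→archive.
A5 = A4; e.g. garage (Evader) can still go to studio. Fixed point.
Pursuer's winning region = {archive, attic, dock, lobby, pantry, roof}.

archive, attic, dock, lobby, pantry, roof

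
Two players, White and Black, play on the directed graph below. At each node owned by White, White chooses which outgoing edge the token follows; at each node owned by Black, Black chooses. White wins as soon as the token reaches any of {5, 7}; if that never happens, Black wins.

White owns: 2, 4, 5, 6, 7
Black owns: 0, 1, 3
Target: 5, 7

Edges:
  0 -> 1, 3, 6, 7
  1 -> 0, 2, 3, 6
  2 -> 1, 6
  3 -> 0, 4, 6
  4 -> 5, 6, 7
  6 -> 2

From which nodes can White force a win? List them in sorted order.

4, 5, 7

A0 = {5, 7}
A1: add {4} — 4 (White) has 4→5.
A2 = A1; e.g. 0 (Black) can still go to 1. Fixed point.
White's winning region = {4, 5, 7}.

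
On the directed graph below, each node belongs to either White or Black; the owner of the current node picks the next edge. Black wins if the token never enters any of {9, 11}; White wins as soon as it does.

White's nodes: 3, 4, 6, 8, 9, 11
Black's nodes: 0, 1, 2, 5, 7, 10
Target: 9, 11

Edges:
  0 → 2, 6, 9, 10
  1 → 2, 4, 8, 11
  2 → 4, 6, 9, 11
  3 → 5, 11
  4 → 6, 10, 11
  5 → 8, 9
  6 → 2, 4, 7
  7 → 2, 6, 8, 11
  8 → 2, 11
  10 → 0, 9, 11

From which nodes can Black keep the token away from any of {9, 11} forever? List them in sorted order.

A0 = {9, 11}
A1: add {3, 4, 8} — 3 (White) has 3→11; 4 (White) has 4→11; 8 (White) has 8→11.
A2: add {5, 6} — 5 (Black): all of {8, 9} already in; 6 (White) has 6→4.
A3: add {2} — 2 (Black): all of {4, 6, 9, 11} already in.
A4: add {1, 7} — 1 (Black): all of {2, 4, 8, 11} already in; 7 (Black): all of {2, 6, 8, 11} already in.
A5 = A4; e.g. 0 (Black) can still go to 10. Fixed point.
White's attractor = {1, 2, 3, 4, 5, 6, 7, 8, 9, 11}; Black avoids the target exactly from the complement.

0, 10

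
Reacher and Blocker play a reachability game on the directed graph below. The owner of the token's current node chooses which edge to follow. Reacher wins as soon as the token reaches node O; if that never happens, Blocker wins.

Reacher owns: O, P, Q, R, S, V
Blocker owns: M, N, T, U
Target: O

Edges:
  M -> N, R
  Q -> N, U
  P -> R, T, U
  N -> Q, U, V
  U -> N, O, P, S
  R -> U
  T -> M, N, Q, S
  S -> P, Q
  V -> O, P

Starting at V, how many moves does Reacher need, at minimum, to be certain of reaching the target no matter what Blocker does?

A0 = {O}
A1: add {V} — V (Reacher) has V→O.
A2 = A1; e.g. M (Blocker) can still go to N. Fixed point.
V enters the attractor at level 1, so Reacher can force the target in 1 move from there.

1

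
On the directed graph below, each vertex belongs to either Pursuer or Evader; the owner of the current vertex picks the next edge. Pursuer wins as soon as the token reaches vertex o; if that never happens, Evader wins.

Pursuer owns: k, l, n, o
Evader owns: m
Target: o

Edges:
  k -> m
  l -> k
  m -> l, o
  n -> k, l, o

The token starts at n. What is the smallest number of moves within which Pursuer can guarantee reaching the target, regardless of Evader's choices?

1

A0 = {o}
A1: add {n} — n (Pursuer) has n→o.
A2 = A1; e.g. k (Pursuer) has no edge into A1. Fixed point.
n enters the attractor at level 1, so Pursuer can force the target in 1 move from there.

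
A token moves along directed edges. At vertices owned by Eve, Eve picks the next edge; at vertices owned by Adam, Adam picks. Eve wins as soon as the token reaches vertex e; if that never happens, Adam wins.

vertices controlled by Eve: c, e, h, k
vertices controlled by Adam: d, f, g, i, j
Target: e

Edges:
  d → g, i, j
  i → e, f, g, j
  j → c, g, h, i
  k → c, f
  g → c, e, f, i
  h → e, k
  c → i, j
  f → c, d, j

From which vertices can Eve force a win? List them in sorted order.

A0 = {e}
A1: add {h} — h (Eve) has h→e.
A2 = A1; e.g. c (Eve) has no edge into A1. Fixed point.
Eve's winning region = {e, h}.

e, h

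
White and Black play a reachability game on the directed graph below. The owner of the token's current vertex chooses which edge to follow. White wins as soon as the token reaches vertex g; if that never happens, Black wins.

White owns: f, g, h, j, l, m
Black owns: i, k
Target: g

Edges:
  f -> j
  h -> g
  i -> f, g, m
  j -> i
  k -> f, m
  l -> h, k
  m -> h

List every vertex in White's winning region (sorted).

g, h, l, m

A0 = {g}
A1: add {h} — h (White) has h→g.
A2: add {l, m} — l (White) has l→h; m (White) has m→h.
A3 = A2; e.g. f (White) has no edge into A2. Fixed point.
White's winning region = {g, h, l, m}.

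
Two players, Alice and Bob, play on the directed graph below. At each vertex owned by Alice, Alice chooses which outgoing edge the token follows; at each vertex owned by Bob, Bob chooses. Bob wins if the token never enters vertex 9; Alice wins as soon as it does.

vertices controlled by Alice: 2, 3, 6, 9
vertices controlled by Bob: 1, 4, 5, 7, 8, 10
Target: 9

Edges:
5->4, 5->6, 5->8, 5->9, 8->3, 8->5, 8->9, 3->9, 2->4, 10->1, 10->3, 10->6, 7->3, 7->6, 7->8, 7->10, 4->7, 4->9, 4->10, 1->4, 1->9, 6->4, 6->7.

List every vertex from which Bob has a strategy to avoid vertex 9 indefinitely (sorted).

A0 = {9}
A1: add {3} — 3 (Alice) has 3→9.
A2 = A1; e.g. 1 (Bob) can still go to 4. Fixed point.
Alice's attractor = {3, 9}; Bob avoids the target exactly from the complement.

1, 2, 4, 5, 6, 7, 8, 10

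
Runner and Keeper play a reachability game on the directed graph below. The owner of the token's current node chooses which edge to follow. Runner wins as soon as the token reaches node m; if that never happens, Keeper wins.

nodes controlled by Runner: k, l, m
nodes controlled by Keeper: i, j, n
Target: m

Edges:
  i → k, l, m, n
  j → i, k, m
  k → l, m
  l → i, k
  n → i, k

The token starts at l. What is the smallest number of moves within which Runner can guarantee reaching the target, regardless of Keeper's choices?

2

A0 = {m}
A1: add {k} — k (Runner) has k→m.
A2: add {l} — l (Runner) has l→k.
A3 = A2; e.g. i (Keeper) can still go to n. Fixed point.
l enters the attractor at level 2, so Runner can force the target in 2 moves from there.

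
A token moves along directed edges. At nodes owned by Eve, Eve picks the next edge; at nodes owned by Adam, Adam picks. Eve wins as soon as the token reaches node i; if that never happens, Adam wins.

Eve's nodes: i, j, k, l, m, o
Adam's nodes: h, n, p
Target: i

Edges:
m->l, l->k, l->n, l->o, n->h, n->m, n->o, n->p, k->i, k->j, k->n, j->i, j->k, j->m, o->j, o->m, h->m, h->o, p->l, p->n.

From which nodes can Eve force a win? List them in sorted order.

h, i, j, k, l, m, o

A0 = {i}
A1: add {j, k} — j (Eve) has j→i; k (Eve) has k→i.
A2: add {l, o} — l (Eve) has l→k; o (Eve) has o→j.
A3: add {m} — m (Eve) has m→l.
A4: add {h} — h (Adam): all of {m, o} already in.
A5 = A4; e.g. n (Adam) can still go to p. Fixed point.
Eve's winning region = {h, i, j, k, l, m, o}.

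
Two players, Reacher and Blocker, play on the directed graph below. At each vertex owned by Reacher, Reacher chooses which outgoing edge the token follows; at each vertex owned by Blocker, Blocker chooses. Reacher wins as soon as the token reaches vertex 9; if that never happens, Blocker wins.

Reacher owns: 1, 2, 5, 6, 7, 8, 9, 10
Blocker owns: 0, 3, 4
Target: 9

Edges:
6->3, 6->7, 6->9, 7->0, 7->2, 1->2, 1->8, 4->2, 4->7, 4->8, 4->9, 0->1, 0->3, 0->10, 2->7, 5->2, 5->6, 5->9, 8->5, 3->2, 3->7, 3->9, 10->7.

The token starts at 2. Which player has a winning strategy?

A0 = {9}
A1: add {5, 6} — 5 (Reacher) has 5→9; 6 (Reacher) has 6→9.
A2: add {8} — 8 (Reacher) has 8→5.
A3: add {1} — 1 (Reacher) has 1→8.
A4 = A3; e.g. 0 (Blocker) can still go to 3. Fixed point.
2 never enters the attractor, so Blocker can avoid the target forever.

Blocker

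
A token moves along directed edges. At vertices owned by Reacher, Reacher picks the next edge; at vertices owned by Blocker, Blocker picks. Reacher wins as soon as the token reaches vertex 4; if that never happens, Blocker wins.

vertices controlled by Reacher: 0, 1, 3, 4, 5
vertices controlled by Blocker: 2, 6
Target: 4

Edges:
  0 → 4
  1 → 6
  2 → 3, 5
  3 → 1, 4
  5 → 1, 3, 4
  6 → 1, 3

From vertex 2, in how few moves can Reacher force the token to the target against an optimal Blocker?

2

A0 = {4}
A1: add {0, 3, 5} — 0 (Reacher) has 0→4; 3 (Reacher) has 3→4; 5 (Reacher) has 5→4.
A2: add {2} — 2 (Blocker): all of {3, 5} already in.
A3 = A2; e.g. 1 (Reacher) has no edge into A2. Fixed point.
2 enters the attractor at level 2, so Reacher can force the target in 2 moves from there.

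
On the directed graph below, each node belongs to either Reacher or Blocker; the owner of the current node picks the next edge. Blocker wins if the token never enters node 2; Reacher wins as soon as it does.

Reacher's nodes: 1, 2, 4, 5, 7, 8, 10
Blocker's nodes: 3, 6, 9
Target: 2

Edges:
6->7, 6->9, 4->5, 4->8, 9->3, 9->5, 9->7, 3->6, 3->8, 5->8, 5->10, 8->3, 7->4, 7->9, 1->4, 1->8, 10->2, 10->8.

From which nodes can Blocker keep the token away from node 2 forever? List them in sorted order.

A0 = {2}
A1: add {10} — 10 (Reacher) has 10→2.
A2: add {5} — 5 (Reacher) has 5→10.
A3: add {4} — 4 (Reacher) has 4→5.
A4: add {1, 7} — 1 (Reacher) has 1→4; 7 (Reacher) has 7→4.
A5 = A4; e.g. 3 (Blocker) can still go to 6. Fixed point.
Reacher's attractor = {1, 2, 4, 5, 7, 10}; Blocker avoids the target exactly from the complement.

3, 6, 8, 9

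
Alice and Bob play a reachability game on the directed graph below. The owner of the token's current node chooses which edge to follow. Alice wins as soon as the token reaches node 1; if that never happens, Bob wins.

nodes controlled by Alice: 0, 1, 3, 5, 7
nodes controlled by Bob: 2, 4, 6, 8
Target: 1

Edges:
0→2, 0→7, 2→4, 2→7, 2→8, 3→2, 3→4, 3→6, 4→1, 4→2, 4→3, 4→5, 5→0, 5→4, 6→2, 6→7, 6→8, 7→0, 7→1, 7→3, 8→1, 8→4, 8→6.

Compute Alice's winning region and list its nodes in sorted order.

A0 = {1}
A1: add {7} — 7 (Alice) has 7→1.
A2: add {0} — 0 (Alice) has 0→7.
A3: add {5} — 5 (Alice) has 5→0.
A4 = A3; e.g. 2 (Bob) can still go to 4. Fixed point.
Alice's winning region = {0, 1, 5, 7}.

0, 1, 5, 7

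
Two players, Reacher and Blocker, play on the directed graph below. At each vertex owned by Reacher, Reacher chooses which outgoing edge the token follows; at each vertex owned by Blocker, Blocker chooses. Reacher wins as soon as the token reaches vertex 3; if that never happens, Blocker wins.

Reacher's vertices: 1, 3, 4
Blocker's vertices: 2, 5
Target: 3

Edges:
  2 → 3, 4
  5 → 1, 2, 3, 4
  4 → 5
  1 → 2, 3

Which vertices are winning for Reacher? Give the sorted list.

A0 = {3}
A1: add {1} — 1 (Reacher) has 1→3.
A2 = A1; e.g. 2 (Blocker) can still go to 4. Fixed point.
Reacher's winning region = {1, 3}.

1, 3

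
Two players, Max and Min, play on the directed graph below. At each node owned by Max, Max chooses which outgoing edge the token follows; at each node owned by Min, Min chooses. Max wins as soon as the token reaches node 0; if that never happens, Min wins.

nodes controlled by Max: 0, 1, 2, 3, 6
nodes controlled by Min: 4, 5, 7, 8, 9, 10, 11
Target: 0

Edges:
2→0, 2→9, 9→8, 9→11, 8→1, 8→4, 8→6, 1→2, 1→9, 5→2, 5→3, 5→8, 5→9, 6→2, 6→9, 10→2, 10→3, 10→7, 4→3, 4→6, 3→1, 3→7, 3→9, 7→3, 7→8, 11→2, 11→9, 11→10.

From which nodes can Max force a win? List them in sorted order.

A0 = {0}
A1: add {2} — 2 (Max) has 2→0.
A2: add {1, 6} — 1 (Max) has 1→2; 6 (Max) has 6→2.
A3: add {3} — 3 (Max) has 3→1.
A4: add {4} — 4 (Min): all of {3, 6} already in.
A5: add {8} — 8 (Min): all of {1, 4, 6} already in.
A6: add {7} — 7 (Min): all of {3, 8} already in.
A7: add {10} — 10 (Min): all of {2, 3, 7} already in.
A8 = A7; e.g. 5 (Min) can still go to 9. Fixed point.
Max's winning region = {0, 1, 2, 3, 4, 6, 7, 8, 10}.

0, 1, 2, 3, 4, 6, 7, 8, 10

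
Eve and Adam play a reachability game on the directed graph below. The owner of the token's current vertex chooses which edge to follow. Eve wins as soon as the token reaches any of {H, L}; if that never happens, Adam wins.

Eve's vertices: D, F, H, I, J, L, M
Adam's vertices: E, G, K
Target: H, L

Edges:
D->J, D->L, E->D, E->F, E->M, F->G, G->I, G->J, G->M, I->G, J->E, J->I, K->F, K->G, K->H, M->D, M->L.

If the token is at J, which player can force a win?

Adam

A0 = {H, L}
A1: add {D, M} — D (Eve) has D→L; M (Eve) has M→L.
A2 = A1; e.g. E (Adam) can still go to F. Fixed point.
J never enters the attractor, so Adam can avoid the target forever.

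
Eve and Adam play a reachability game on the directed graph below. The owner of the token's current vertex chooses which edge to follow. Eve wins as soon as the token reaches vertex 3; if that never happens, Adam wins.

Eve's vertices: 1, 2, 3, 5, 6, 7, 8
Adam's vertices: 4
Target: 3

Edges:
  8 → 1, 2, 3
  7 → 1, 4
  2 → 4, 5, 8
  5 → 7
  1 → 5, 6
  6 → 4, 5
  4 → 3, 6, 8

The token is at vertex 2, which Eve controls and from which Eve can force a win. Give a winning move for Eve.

A0 = {3}
A1: add {8} — 8 (Eve) has 8→3.
A2: add {2} — 2 (Eve) has 2→8.
A3 = A2; e.g. 1 (Eve) has no edge into A2. Fixed point.
From 2, successor 8 is in the attractor (rank 1); the other successors 4, 5 are not.

8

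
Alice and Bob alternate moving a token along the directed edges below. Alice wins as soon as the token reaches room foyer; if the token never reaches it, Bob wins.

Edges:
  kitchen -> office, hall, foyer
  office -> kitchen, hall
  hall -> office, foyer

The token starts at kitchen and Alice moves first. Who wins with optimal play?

Track states (vertex, player-to-move).
A0 = {(foyer,Alice), (foyer,Bob)}
A1: add {(kitchen,Alice), (hall,Alice)}.
(kitchen,Alice) ∈ A1 ⇒ Alice forces the target.

Alice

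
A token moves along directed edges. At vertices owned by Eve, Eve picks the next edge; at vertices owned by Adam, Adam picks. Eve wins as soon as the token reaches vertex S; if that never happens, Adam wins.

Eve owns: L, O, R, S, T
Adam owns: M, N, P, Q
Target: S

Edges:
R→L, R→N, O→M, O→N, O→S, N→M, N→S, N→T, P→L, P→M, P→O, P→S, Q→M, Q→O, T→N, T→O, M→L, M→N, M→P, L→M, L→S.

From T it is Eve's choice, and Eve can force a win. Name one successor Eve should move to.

O

A0 = {S}
A1: add {L, O} — L (Eve) has L→S; O (Eve) has O→S.
A2: add {R, T} — R (Eve) has R→L; T (Eve) has T→O.
A3 = A2; e.g. M (Adam) can still go to N. Fixed point.
From T, successor O is in the attractor (rank 1); the other successor N is not.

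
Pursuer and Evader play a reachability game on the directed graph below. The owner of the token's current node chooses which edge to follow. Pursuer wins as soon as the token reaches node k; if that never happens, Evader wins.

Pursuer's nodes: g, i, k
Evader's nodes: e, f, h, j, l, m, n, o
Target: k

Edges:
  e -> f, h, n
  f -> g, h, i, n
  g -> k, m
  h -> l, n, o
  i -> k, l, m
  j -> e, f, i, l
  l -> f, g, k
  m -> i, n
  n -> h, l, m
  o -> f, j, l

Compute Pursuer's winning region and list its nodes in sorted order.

g, i, k

A0 = {k}
A1: add {g, i} — g (Pursuer) has g→k; i (Pursuer) has i→k.
A2 = A1; e.g. e (Evader) can still go to f. Fixed point.
Pursuer's winning region = {g, i, k}.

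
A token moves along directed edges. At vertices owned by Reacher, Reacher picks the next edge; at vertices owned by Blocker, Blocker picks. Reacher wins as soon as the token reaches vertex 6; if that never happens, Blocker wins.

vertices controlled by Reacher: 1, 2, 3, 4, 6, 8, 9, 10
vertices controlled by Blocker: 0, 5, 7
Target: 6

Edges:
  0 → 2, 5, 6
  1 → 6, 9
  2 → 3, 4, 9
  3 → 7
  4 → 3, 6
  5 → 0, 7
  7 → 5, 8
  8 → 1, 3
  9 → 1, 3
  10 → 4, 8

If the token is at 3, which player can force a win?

A0 = {6}
A1: add {1, 4} — 1 (Reacher) has 1→6; 4 (Reacher) has 4→6.
A2: add {2, 8, 9, 10} — 2 (Reacher) has 2→4; 8 (Reacher) has 8→1; 9 (Reacher) has 9→1; 10 (Reacher) has 10→4.
A3 = A2; e.g. 0 (Blocker) can still go to 5. Fixed point.
3 never enters the attractor, so Blocker can avoid the target forever.

Blocker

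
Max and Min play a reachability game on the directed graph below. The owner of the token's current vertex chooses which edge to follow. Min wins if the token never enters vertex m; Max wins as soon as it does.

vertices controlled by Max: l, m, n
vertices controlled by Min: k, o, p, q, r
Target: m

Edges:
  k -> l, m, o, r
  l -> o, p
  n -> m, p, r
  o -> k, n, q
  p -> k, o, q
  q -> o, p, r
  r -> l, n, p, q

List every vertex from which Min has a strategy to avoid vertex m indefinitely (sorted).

k, l, o, p, q, r

A0 = {m}
A1: add {n} — n (Max) has n→m.
A2 = A1; e.g. k (Min) can still go to l. Fixed point.
Max's attractor = {m, n}; Min avoids the target exactly from the complement.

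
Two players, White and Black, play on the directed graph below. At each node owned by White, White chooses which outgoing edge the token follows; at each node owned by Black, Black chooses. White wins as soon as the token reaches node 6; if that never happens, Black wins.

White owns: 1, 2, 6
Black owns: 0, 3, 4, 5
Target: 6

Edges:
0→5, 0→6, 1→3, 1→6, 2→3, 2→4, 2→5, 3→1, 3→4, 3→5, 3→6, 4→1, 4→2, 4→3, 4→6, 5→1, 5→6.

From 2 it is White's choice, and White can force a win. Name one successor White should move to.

A0 = {6}
A1: add {1} — 1 (White) has 1→6.
A2: add {5} — 5 (Black): all of {1, 6} already in.
A3: add {0, 2} — 0 (Black): all of {5, 6} already in; 2 (White) has 2→5.
A4 = A3; e.g. 3 (Black) can still go to 4. Fixed point.
From 2, successor 5 is in the attractor (rank 2); the other successors 3, 4 are not.

5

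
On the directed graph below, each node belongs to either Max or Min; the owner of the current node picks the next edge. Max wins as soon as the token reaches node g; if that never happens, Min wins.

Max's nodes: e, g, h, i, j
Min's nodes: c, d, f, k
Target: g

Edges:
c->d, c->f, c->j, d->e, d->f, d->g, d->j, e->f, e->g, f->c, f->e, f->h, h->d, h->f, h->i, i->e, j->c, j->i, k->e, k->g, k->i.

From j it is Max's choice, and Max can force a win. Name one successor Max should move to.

i

A0 = {g}
A1: add {e} — e (Max) has e→g.
A2: add {i} — i (Max) has i→e.
A3: add {h, j, k} — h (Max) has h→i; j (Max) has j→i; k (Min): all of {e, g, i} already in.
A4 = A3; e.g. c (Min) can still go to d. Fixed point.
From j, successor i is in the attractor (rank 2); the other successor c is not.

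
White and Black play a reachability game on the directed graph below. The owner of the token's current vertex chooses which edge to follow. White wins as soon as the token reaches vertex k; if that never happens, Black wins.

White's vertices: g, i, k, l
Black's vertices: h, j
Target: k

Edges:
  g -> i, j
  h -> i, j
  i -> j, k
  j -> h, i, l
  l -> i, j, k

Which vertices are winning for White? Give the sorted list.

A0 = {k}
A1: add {i, l} — i (White) has i→k; l (White) has l→k.
A2: add {g} — g (White) has g→i.
A3 = A2; e.g. h (Black) can still go to j. Fixed point.
White's winning region = {g, i, k, l}.

g, i, k, l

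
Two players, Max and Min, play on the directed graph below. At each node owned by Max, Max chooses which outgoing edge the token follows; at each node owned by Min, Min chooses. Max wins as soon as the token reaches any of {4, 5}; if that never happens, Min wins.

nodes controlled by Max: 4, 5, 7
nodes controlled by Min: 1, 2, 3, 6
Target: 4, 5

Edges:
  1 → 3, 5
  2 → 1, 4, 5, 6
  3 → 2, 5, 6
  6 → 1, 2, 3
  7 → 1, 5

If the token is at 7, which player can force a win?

Max

A0 = {4, 5}
A1: add {7} — 7 (Max) has 7→5.
A2 = A1; e.g. 1 (Min) can still go to 3. Fixed point.
7 ∈ A1, so Max can force the target.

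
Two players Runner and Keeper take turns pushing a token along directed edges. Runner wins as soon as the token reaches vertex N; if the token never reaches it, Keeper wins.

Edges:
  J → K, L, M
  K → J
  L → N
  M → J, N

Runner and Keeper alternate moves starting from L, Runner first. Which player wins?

Runner

Track states (vertex, player-to-move).
A0 = {(N,Runner), (N,Keeper)}
A1: add {(L,Runner), (L,Keeper), (M,Runner)}.
(L,Runner) ∈ A1 ⇒ Runner forces the target.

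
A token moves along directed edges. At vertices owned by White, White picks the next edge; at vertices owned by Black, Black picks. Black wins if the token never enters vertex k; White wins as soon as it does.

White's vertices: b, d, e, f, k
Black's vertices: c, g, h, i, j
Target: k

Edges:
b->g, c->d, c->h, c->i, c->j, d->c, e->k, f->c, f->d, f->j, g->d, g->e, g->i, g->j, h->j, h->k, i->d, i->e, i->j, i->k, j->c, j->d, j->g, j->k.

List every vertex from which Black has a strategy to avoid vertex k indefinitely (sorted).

b, c, d, f, g, h, i, j

A0 = {k}
A1: add {e} — e (White) has e→k.
A2 = A1; e.g. b (White) has no edge into A1. Fixed point.
White's attractor = {e, k}; Black avoids the target exactly from the complement.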